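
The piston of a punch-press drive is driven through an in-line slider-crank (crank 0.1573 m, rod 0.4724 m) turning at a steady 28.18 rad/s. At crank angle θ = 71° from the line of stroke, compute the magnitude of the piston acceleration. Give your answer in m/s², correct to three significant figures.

ω = 28.18 rad/s
x(θ) = r cosθ + √(L² − r² sin²θ); with ω constant, a = ω²·d²x/dθ².
d²x/dθ² = −r cosθ − r²(cos2θ)/√u − r⁴ sin²2θ/(4u^{3/2}),  u = L² − r² sin²θ = 0.201041 m².
Substituting r = 0.1573 m, L = 0.4724 m, θ = 71°: d²x/dθ² = -0.0083697 m.
a = ω²·d²x/dθ² = (28.18)²·(-0.0083697) = -6.6465 m/s²;  |a| = 6.6465 m/s².

6.65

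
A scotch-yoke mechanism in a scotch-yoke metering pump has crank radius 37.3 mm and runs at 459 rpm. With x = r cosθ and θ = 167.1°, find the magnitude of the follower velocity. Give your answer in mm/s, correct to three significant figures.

ω = 48.07 rad/s (from 459 rpm).
x = r cosθ ⇒ ẋ = −rω sinθ.
|v| = rω|sinθ| = 0.0373·48.07·|sin 167.1°| = 0.40026 m/s = 400.26 mm/s.

400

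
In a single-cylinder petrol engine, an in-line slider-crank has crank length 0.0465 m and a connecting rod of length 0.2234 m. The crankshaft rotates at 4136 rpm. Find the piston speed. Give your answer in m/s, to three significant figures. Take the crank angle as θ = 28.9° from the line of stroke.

ω = 2π·4136/60 = 433.1 rad/s
For an in-line slider-crank, x = r cosθ + √(L² − r² sin²θ), so v = −rω sinθ·[1 + r cosθ/√(L² − r² sin²θ)].
With r = 0.0465 m, L = 0.2234 m, θ = 28.9°: √(L² − r² sin²θ) = 0.22227 m.
v = −0.0465·433.1·0.48328·[1 + 0.0465·0.87546/0.22227] = -11.516 m/s.
|v| = 11.516 m/s.

11.5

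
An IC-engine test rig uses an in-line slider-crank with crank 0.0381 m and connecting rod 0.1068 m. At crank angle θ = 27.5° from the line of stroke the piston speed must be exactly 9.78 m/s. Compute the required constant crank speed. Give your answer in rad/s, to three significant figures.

For an in-line slider-crank, |v_piston| = rω|sinθ|·[1 + r cosθ/√(L² − r² sin²θ)].
With r = 0.0381 m, L = 0.1068 m, θ = 27.5°: the bracketed kinematic factor |dx/dθ| = 0.023237 m.
ω = v/|dx/dθ| = 9.78/0.023237 = 420.89 rad/s.

421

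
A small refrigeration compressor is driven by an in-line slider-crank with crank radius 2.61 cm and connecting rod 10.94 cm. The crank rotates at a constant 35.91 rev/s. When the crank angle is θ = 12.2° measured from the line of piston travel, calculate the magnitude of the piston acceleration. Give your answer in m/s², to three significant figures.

ω = 2π·35.9 = 225.6 rad/s
x(θ) = r cosθ + √(L² − r² sin²θ); with ω constant, a = ω²·d²x/dθ².
d²x/dθ² = −r cosθ − r²(cos2θ)/√u − r⁴ sin²2θ/(4u^{3/2}),  u = L² − r² sin²θ = 0.0119379 m².
Substituting r = 0.0261 m, L = 0.1094 m, θ = 12.2°: d²x/dθ² = -0.031204 m.
a = ω²·d²x/dθ² = (225.6)²·(-0.031204) = -1588.5 m/s²;  |a| = 1588.5 m/s².

1590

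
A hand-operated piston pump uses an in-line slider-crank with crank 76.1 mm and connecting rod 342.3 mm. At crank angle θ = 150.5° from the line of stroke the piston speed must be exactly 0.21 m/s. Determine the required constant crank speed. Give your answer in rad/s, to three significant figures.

6.96

For an in-line slider-crank, |v_piston| = rω|sinθ|·[1 + r cosθ/√(L² − r² sin²θ)].
With r = 0.0761 m, L = 0.3423 m, θ = 150.5°: the bracketed kinematic factor |dx/dθ| = 0.030179 m.
ω = v/|dx/dθ| = 0.21/0.030179 = 6.9586 rad/s.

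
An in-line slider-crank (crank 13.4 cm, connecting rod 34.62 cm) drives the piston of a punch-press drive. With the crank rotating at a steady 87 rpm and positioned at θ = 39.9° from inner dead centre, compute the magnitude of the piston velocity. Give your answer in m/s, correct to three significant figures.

ω = 2π·87/60 = 9.111 rad/s
For an in-line slider-crank, x = r cosθ + √(L² − r² sin²θ), so v = −rω sinθ·[1 + r cosθ/√(L² − r² sin²θ)].
With r = 0.134 m, L = 0.3462 m, θ = 39.9°: √(L² − r² sin²θ) = 0.33536 m.
v = −0.134·9.111·0.64145·[1 + 0.134·0.76717/0.33536] = -1.0231 m/s.
|v| = 1.0231 m/s.

1.02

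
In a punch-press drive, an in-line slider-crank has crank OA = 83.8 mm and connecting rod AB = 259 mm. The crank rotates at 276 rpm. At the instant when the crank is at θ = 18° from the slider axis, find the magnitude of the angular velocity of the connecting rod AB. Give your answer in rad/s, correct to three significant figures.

ω = 28.9 rad/s (converted from 276 rpm).
The rod makes angle φ with the slider axis where L sinφ = r sinθ; differentiating, L cosφ·φ̇ = r ω cosθ.
L cosφ = √(L² − r² sin²θ) = 0.2577 m.
|ω_rod| = r ω |cosθ| / √(L² − r² sin²θ) = 0.0838·28.9·0.95106/0.2577 = 8.9386 rad/s.

8.94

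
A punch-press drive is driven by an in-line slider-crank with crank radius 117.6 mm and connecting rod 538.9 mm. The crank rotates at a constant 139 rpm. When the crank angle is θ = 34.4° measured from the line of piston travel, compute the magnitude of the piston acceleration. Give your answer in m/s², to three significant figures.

22.6

ω = 2π·139/60 = 14.56 rad/s
x(θ) = r cosθ + √(L² − r² sin²θ); with ω constant, a = ω²·d²x/dθ².
d²x/dθ² = −r cosθ − r²(cos2θ)/√u − r⁴ sin²2θ/(4u^{3/2}),  u = L² − r² sin²θ = 0.285999 m².
Substituting r = 0.1176 m, L = 0.5389 m, θ = 34.4°: d²x/dθ² = -0.10666 m.
a = ω²·d²x/dθ² = (14.56)²·(-0.10666) = -22.598 m/s²;  |a| = 22.598 m/s².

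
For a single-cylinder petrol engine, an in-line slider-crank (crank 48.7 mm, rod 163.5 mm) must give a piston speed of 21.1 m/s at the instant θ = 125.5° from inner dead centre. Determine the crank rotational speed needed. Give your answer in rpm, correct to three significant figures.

6180

For an in-line slider-crank, |v_piston| = rω|sinθ|·[1 + r cosθ/√(L² − r² sin²θ)].
With r = 0.0487 m, L = 0.1635 m, θ = 125.5°: the bracketed kinematic factor |dx/dθ| = 0.032579 m.
ω = v/|dx/dθ| = 21.1/0.032579 = 647.66 rad/s.
N = 60ω/(2π) = 6184.7 rpm.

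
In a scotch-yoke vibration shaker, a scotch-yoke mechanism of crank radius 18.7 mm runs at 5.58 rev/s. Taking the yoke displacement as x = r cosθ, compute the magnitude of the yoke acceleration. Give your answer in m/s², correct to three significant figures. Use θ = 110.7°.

8.13

ω = 35.06 rad/s (from 5.58 rev/s).
x = r cosθ ⇒ ẍ = −rω² cosθ (ω constant).
|a| = rω²|cosθ| = 0.0187·(35.06)²·|cos 110.7°| = 8.1251 m/s².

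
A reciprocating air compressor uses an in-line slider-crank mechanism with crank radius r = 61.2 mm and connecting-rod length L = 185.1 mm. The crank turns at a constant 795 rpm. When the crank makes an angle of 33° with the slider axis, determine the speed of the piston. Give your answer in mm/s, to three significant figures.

ω = 2π·795/60 = 83.25 rad/s
For an in-line slider-crank, x = r cosθ + √(L² − r² sin²θ), so v = −rω sinθ·[1 + r cosθ/√(L² − r² sin²θ)].
With r = 0.0612 m, L = 0.1851 m, θ = 33°: √(L² − r² sin²θ) = 0.18207 m.
v = −0.0612·83.25·0.54464·[1 + 0.0612·0.83867/0.18207] = -3.5572 m/s.
|v| = 3.5572 m/s = 3557.2 mm/s.

3560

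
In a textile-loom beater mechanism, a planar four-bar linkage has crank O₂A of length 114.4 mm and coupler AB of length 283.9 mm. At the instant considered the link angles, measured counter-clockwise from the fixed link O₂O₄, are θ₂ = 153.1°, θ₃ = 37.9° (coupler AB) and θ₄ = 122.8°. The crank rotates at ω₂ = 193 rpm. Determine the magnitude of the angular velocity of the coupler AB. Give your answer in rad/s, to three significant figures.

4.13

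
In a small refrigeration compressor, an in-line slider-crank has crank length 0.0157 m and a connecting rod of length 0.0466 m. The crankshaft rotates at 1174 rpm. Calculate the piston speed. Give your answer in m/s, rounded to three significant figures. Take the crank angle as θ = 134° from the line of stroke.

ω = 2π·1174/60 = 122.9 rad/s
For an in-line slider-crank, x = r cosθ + √(L² − r² sin²θ), so v = −rω sinθ·[1 + r cosθ/√(L² − r² sin²θ)].
With r = 0.0157 m, L = 0.0466 m, θ = 134°: √(L² − r² sin²θ) = 0.045211 m.
v = −0.0157·122.9·0.71934·[1 + 0.0157·-0.69466/0.045211] = -1.0535 m/s.
|v| = 1.0535 m/s.

1.05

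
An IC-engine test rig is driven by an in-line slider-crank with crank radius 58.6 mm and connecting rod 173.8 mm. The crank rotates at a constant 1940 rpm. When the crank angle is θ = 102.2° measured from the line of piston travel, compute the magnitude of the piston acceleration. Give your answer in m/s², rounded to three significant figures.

1290

ω = 2π·1940/60 = 203.2 rad/s
x(θ) = r cosθ + √(L² − r² sin²θ); with ω constant, a = ω²·d²x/dθ².
d²x/dθ² = −r cosθ − r²(cos2θ)/√u − r⁴ sin²2θ/(4u^{3/2}),  u = L² − r² sin²θ = 0.0269258 m².
Substituting r = 0.0586 m, L = 0.1738 m, θ = 102.2°: d²x/dθ² = +0.031328 m.
a = ω²·d²x/dθ² = (203.2)²·(+0.031328) = +1293 m/s²;  |a| = 1293 m/s².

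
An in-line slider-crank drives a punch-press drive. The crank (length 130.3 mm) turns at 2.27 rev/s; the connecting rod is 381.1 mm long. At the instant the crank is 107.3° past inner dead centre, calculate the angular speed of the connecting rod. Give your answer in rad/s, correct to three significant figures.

ω = 14.26 rad/s (converted from 2.27 rev/s).
The rod makes angle φ with the slider axis where L sinφ = r sinθ; differentiating, L cosφ·φ̇ = r ω cosθ.
L cosφ = √(L² − r² sin²θ) = 0.36022 m.
|ω_rod| = r ω |cosθ| / √(L² − r² sin²θ) = 0.1303·14.26·0.29737/0.36022 = 1.5342 rad/s.

1.53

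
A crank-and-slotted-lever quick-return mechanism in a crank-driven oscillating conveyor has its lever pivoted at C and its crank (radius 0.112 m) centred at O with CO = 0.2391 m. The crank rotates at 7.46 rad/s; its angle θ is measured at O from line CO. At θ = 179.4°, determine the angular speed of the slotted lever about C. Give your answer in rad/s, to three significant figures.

ω = 7.46 rad/s
Crank pin A relative to C: A = (d + r cosθ, r sinθ); lever angle φ = atan2(r sinθ, d + r cosθ).
Differentiating tanφ: φ̇ = rω(d cosθ + r)/(d² + r² + 2dr cosθ).
d² + r² + 2dr cosθ = |CA|² = 0.0161573 m²;  d cosθ + r = -0.12709 m.
|ω_lever| = |0.112·7.46·-0.12709| / 0.0161573 = 6.5718 rad/s.

6.57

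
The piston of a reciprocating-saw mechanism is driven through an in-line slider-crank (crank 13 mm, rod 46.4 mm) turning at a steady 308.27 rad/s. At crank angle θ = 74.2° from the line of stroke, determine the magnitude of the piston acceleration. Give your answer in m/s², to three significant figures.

ω = 308.3 rad/s
x(θ) = r cosθ + √(L² − r² sin²θ); with ω constant, a = ω²·d²x/dθ².
d²x/dθ² = −r cosθ − r²(cos2θ)/√u − r⁴ sin²2θ/(4u^{3/2}),  u = L² − r² sin²θ = 0.00199649 m².
Substituting r = 0.013 m, L = 0.0464 m, θ = 74.2°: d²x/dθ² = -0.00034015 m.
a = ω²·d²x/dθ² = (308.3)²·(-0.00034015) = -32.325 m/s²;  |a| = 32.325 m/s².

32.3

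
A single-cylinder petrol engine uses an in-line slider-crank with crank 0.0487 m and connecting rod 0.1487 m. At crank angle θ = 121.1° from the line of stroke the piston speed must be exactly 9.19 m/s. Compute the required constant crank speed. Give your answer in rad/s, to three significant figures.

For an in-line slider-crank, |v_piston| = rω|sinθ|·[1 + r cosθ/√(L² − r² sin²θ)].
With r = 0.0487 m, L = 0.1487 m, θ = 121.1°: the bracketed kinematic factor |dx/dθ| = 0.034351 m.
ω = v/|dx/dθ| = 9.19/0.034351 = 267.53 rad/s.

268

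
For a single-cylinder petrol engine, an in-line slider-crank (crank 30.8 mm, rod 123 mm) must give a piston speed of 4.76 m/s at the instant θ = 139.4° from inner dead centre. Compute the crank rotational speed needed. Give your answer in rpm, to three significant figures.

2810

For an in-line slider-crank, |v_piston| = rω|sinθ|·[1 + r cosθ/√(L² − r² sin²θ)].
With r = 0.0308 m, L = 0.123 m, θ = 139.4°: the bracketed kinematic factor |dx/dθ| = 0.016181 m.
ω = v/|dx/dθ| = 4.76/0.016181 = 294.17 rad/s.
N = 60ω/(2π) = 2809.1 rpm.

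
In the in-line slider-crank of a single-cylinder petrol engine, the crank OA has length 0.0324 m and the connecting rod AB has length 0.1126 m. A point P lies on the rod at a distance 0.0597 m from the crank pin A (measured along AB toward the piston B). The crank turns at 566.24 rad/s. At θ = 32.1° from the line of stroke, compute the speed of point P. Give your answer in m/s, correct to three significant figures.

ω = 566.2 rad/s.  Crank-pin speed |V_A| = rω = 18.346 m/s, perpendicular to OA.
Rod angle: sinφ = −(r/L) sinθ ⇒ φ = -8.795°; ω_rod = −rω cosθ/√(L²−r²sin²θ) = -139.67 rad/s.
V_P = V_A + ω_rod × AP, with AP = 0.0597 m along the rod.
Components: V_Px = −rω sinθ − a·ω_rod·sinφ = -11.024 m/s;  V_Py = rω cosθ + a·ω_rod·cosφ = +7.3014 m/s.
|V_P| = √(V_Px² + V_Py²) = 13.223 m/s.

13.2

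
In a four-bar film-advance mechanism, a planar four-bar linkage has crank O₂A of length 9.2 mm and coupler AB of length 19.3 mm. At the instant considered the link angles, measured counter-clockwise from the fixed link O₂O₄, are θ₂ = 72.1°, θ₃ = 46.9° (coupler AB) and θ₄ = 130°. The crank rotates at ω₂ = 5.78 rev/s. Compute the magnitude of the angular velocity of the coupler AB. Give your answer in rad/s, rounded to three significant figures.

14.8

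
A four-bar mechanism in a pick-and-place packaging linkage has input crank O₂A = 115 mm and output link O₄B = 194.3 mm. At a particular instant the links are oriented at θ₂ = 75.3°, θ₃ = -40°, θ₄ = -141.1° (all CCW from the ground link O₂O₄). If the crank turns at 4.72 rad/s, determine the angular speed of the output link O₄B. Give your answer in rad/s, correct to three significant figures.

ω₂ = 4.72 rad/s
Differentiating the loop-closure r₂e^{iθ₂}+r₃e^{iθ₃}=r₁+r₄e^{iθ₄} gives r₂ω₂e^{iθ₂}+r₃ω₃e^{iθ₃}=r₄ω₄e^{iθ₄}.
Eliminating the other unknown: ω₄ = r₂ω₂ sin(θ₂−θ₃) / [r₄ sin(θ₄−θ₃)].
Numerator sine = +0.90408; denominator sine = -0.98129.
Result = 0.115·4.72·(+0.90408) / (0.1943·(-0.98129)) = -2.5738 rad/s; magnitude 2.5738 rad/s.

2.57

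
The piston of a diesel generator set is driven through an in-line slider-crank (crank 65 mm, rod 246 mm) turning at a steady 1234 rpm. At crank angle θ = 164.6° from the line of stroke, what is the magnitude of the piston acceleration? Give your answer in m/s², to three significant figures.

ω = 2π·1234/60 = 129.2 rad/s
x(θ) = r cosθ + √(L² − r² sin²θ); with ω constant, a = ω²·d²x/dθ².
d²x/dθ² = −r cosθ − r²(cos2θ)/√u − r⁴ sin²2θ/(4u^{3/2}),  u = L² − r² sin²θ = 0.0602181 m².
Substituting r = 0.065 m, L = 0.246 m, θ = 164.6°: d²x/dθ² = +0.047798 m.
a = ω²·d²x/dθ² = (129.2)²·(+0.047798) = +798.18 m/s²;  |a| = 798.18 m/s².

798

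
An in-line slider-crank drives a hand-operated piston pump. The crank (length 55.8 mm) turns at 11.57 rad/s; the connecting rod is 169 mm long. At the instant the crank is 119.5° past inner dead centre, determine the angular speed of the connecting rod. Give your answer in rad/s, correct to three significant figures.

1.96

ω = 11.57 rad/s
The rod makes angle φ with the slider axis where L sinφ = r sinθ; differentiating, L cosφ·φ̇ = r ω cosθ.
L cosφ = √(L² − r² sin²θ) = 0.16187 m.
|ω_rod| = r ω |cosθ| / √(L² − r² sin²θ) = 0.0558·11.57·0.49242/0.16187 = 1.964 rad/s.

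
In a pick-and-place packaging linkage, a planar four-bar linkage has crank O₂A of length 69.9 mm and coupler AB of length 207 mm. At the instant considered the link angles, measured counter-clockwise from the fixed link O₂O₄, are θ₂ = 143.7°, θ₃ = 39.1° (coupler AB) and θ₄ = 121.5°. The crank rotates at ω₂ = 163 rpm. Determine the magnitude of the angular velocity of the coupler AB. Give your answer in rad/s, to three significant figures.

2.20

ω₂ = 17.07 rad/s (from 163 rpm).
Differentiating the loop-closure r₂e^{iθ₂}+r₃e^{iθ₃}=r₁+r₄e^{iθ₄} gives r₂ω₂e^{iθ₂}+r₃ω₃e^{iθ₃}=r₄ω₄e^{iθ₄}.
Eliminating the other unknown: ω₃ = r₂ω₂ sin(θ₄−θ₂) / [r₃ sin(θ₃−θ₄)].
Numerator sine = -0.37784; denominator sine = -0.99122.
Result = 0.0699·17.07·(-0.37784) / (0.207·(-0.99122)) = +2.1972 rad/s; magnitude 2.1972 rad/s.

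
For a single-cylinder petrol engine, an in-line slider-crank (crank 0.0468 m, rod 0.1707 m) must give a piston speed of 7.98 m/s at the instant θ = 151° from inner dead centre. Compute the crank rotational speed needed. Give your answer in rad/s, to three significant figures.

464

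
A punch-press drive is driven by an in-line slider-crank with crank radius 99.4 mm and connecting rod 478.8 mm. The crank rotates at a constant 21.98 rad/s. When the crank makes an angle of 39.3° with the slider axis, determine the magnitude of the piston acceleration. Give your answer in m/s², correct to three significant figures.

39.3

ω = 21.98 rad/s
x(θ) = r cosθ + √(L² − r² sin²θ); with ω constant, a = ω²·d²x/dθ².
d²x/dθ² = −r cosθ − r²(cos2θ)/√u − r⁴ sin²2θ/(4u^{3/2}),  u = L² − r² sin²θ = 0.225286 m².
Substituting r = 0.0994 m, L = 0.4788 m, θ = 39.3°: d²x/dθ² = -0.081254 m.
a = ω²·d²x/dθ² = (21.98)²·(-0.081254) = -39.255 m/s²;  |a| = 39.255 m/s².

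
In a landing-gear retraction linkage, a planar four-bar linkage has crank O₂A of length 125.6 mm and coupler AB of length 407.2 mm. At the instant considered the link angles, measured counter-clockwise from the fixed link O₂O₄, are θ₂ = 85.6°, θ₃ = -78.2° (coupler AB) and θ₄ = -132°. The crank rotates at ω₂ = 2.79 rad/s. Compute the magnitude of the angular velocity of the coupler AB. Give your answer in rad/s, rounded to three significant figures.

0.651

ω₂ = 2.79 rad/s
Differentiating the loop-closure r₂e^{iθ₂}+r₃e^{iθ₃}=r₁+r₄e^{iθ₄} gives r₂ω₂e^{iθ₂}+r₃ω₃e^{iθ₃}=r₄ω₄e^{iθ₄}.
Eliminating the other unknown: ω₃ = r₂ω₂ sin(θ₄−θ₂) / [r₃ sin(θ₃−θ₄)].
Numerator sine = +0.61015; denominator sine = +0.80696.
Result = 0.1256·2.79·(+0.61015) / (0.4072·(+0.80696)) = +0.65068 rad/s; magnitude 0.65068 rad/s.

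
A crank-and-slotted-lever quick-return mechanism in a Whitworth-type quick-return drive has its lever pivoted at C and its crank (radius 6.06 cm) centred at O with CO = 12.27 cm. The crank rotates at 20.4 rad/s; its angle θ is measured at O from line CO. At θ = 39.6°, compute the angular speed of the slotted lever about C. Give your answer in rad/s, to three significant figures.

6.35

ω = 20.4 rad/s
Crank pin A relative to C: A = (d + r cosθ, r sinθ); lever angle φ = atan2(r sinθ, d + r cosθ).
Differentiating tanφ: φ̇ = rω(d cosθ + r)/(d² + r² + 2dr cosθ).
d² + r² + 2dr cosθ = |CA|² = 0.0301861 m²;  d cosθ + r = +0.15514 m.
|ω_lever| = |0.0606·20.4·+0.15514| / 0.0301861 = 6.3537 rad/s.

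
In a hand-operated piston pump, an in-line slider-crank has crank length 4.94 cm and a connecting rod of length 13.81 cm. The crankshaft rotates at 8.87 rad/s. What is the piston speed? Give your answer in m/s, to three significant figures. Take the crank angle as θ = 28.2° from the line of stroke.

0.273

ω = 8.87 rad/s
For an in-line slider-crank, x = r cosθ + √(L² − r² sin²θ), so v = −rω sinθ·[1 + r cosθ/√(L² − r² sin²θ)].
With r = 0.0494 m, L = 0.1381 m, θ = 28.2°: √(L² − r² sin²θ) = 0.13611 m.
v = −0.0494·8.87·0.47255·[1 + 0.0494·0.88130/0.13611] = -0.27329 m/s.
|v| = 0.27329 m/s.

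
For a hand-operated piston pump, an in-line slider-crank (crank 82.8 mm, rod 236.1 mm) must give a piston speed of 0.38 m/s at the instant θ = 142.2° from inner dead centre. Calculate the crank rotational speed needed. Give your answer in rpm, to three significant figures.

99.8

For an in-line slider-crank, |v_piston| = rω|sinθ|·[1 + r cosθ/√(L² − r² sin²θ)].
With r = 0.0828 m, L = 0.2361 m, θ = 142.2°: the bracketed kinematic factor |dx/dθ| = 0.036349 m.
ω = v/|dx/dθ| = 0.38/0.036349 = 10.454 rad/s.
N = 60ω/(2π) = 99.829 rpm.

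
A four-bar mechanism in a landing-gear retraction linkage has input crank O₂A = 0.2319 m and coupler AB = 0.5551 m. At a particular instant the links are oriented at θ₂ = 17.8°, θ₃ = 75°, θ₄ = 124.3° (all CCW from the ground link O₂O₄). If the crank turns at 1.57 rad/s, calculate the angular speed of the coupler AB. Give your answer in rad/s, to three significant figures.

ω₂ = 1.57 rad/s
Differentiating the loop-closure r₂e^{iθ₂}+r₃e^{iθ₃}=r₁+r₄e^{iθ₄} gives r₂ω₂e^{iθ₂}+r₃ω₃e^{iθ₃}=r₄ω₄e^{iθ₄}.
Eliminating the other unknown: ω₃ = r₂ω₂ sin(θ₄−θ₂) / [r₃ sin(θ₃−θ₄)].
Numerator sine = +0.95882; denominator sine = -0.75813.
Result = 0.2319·1.57·(+0.95882) / (0.5551·(-0.75813)) = -0.82951 rad/s; magnitude 0.82951 rad/s.

0.830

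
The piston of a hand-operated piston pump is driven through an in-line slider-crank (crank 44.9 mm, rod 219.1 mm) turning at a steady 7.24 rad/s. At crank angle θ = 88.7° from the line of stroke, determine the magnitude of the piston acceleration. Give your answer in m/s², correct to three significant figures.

0.439

ω = 7.24 rad/s
x(θ) = r cosθ + √(L² − r² sin²θ); with ω constant, a = ω²·d²x/dθ².
d²x/dθ² = −r cosθ − r²(cos2θ)/√u − r⁴ sin²2θ/(4u^{3/2}),  u = L² − r² sin²θ = 0.0459898 m².
Substituting r = 0.0449 m, L = 0.2191 m, θ = 88.7°: d²x/dθ² = +0.0083722 m.
a = ω²·d²x/dθ² = (7.24)²·(+0.0083722) = +0.43885 m/s²;  |a| = 0.43885 m/s².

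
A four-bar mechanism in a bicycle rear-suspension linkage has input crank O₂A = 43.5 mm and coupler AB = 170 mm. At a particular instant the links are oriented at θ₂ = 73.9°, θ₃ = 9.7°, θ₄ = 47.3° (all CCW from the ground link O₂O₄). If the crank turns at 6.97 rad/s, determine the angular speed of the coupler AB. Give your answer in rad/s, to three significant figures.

1.31

ω₂ = 6.97 rad/s
Differentiating the loop-closure r₂e^{iθ₂}+r₃e^{iθ₃}=r₁+r₄e^{iθ₄} gives r₂ω₂e^{iθ₂}+r₃ω₃e^{iθ₃}=r₄ω₄e^{iθ₄}.
Eliminating the other unknown: ω₃ = r₂ω₂ sin(θ₄−θ₂) / [r₃ sin(θ₃−θ₄)].
Numerator sine = -0.44776; denominator sine = -0.61015.
Result = 0.0435·6.97·(-0.44776) / (0.17·(-0.61015)) = +1.3088 rad/s; magnitude 1.3088 rad/s.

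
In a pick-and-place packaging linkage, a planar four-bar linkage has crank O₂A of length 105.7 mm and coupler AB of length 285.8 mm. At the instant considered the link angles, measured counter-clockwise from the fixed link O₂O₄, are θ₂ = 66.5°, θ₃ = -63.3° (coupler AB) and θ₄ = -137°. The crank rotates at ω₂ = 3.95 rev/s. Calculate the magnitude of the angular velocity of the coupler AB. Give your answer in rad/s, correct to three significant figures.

3.81

ω₂ = 24.82 rad/s (from 3.95 rev/s).
Differentiating the loop-closure r₂e^{iθ₂}+r₃e^{iθ₃}=r₁+r₄e^{iθ₄} gives r₂ω₂e^{iθ₂}+r₃ω₃e^{iθ₃}=r₄ω₄e^{iθ₄}.
Eliminating the other unknown: ω₃ = r₂ω₂ sin(θ₄−θ₂) / [r₃ sin(θ₃−θ₄)].
Numerator sine = +0.39875; denominator sine = +0.95981.
Result = 0.1057·24.82·(+0.39875) / (0.2858·(+0.95981)) = +3.8133 rad/s; magnitude 3.8133 rad/s.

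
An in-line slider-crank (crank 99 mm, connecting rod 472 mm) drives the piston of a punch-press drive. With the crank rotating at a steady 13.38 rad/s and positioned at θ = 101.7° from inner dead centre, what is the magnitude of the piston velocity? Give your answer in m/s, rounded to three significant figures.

ω = 13.38 rad/s
For an in-line slider-crank, x = r cosθ + √(L² − r² sin²θ), so v = −rω sinθ·[1 + r cosθ/√(L² − r² sin²θ)].
With r = 0.099 m, L = 0.472 m, θ = 101.7°: √(L² − r² sin²θ) = 0.46194 m.
v = −0.099·13.38·0.97922·[1 + 0.099·-0.20279/0.46194] = -1.2407 m/s.
|v| = 1.2407 m/s.

1.24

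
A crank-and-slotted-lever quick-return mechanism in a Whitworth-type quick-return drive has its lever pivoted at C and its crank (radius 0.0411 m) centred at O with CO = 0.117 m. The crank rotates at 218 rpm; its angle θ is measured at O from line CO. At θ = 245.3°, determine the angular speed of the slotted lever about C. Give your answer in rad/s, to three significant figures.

ω = 22.83 rad/s (from 218 rpm).
Crank pin A relative to C: A = (d + r cosθ, r sinθ); lever angle φ = atan2(r sinθ, d + r cosθ).
Differentiating tanφ: φ̇ = rω(d cosθ + r)/(d² + r² + 2dr cosθ).
d² + r² + 2dr cosθ = |CA|² = 0.0113594 m²;  d cosθ + r = -0.0077904 m.
|ω_lever| = |0.0411·22.83·-0.0077904| / 0.0113594 = 0.64348 rad/s.

0.643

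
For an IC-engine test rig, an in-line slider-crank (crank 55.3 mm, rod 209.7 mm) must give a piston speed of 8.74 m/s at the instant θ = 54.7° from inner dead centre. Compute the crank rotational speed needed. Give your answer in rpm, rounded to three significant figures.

For an in-line slider-crank, |v_piston| = rω|sinθ|·[1 + r cosθ/√(L² − r² sin²θ)].
With r = 0.0553 m, L = 0.2097 m, θ = 54.7°: the bracketed kinematic factor |dx/dθ| = 0.052175 m.
ω = v/|dx/dθ| = 8.74/0.052175 = 167.51 rad/s.
N = 60ω/(2π) = 1599.6 rpm.

1600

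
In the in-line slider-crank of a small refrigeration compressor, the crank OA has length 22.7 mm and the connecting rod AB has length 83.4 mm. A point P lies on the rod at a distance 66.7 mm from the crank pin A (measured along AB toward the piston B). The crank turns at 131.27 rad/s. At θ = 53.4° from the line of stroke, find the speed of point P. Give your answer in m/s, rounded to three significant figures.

ω = 131.3 rad/s.  Crank-pin speed |V_A| = rω = 2.9798 m/s, perpendicular to OA.
Rod angle: sinφ = −(r/L) sinθ ⇒ φ = -12.622°; ω_rod = −rω cosθ/√(L²−r²sin²θ) = -21.83 rad/s.
V_P = V_A + ω_rod × AP, with AP = 0.0667 m along the rod.
Components: V_Px = −rω sinθ − a·ω_rod·sinφ = -2.7104 m/s;  V_Py = rω cosθ + a·ω_rod·cosφ = +0.35576 m/s.
|V_P| = √(V_Px² + V_Py²) = 2.7337 m/s.

2.73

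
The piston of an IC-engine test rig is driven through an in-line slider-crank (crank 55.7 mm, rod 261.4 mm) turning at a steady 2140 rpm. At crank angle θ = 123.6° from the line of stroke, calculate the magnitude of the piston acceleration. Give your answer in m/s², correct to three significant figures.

1780

ω = 2π·2140/60 = 224.1 rad/s
x(θ) = r cosθ + √(L² − r² sin²θ); with ω constant, a = ω²·d²x/dθ².
d²x/dθ² = −r cosθ − r²(cos2θ)/√u − r⁴ sin²2θ/(4u^{3/2}),  u = L² − r² sin²θ = 0.0661776 m².
Substituting r = 0.0557 m, L = 0.2614 m, θ = 123.6°: d²x/dθ² = +0.035377 m.
a = ω²·d²x/dθ² = (224.1)²·(+0.035377) = +1776.7 m/s²;  |a| = 1776.7 m/s².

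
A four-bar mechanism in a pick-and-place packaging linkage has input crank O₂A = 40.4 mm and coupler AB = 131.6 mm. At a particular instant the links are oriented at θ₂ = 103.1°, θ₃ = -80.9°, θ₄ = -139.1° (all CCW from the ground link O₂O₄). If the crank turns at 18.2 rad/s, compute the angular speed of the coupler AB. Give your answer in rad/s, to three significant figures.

ω₂ = 18.2 rad/s
Differentiating the loop-closure r₂e^{iθ₂}+r₃e^{iθ₃}=r₁+r₄e^{iθ₄} gives r₂ω₂e^{iθ₂}+r₃ω₃e^{iθ₃}=r₄ω₄e^{iθ₄}.
Eliminating the other unknown: ω₃ = r₂ω₂ sin(θ₄−θ₂) / [r₃ sin(θ₃−θ₄)].
Numerator sine = +0.88458; denominator sine = +0.84989.
Result = 0.0404·18.2·(+0.88458) / (0.1316·(+0.84989)) = +5.8153 rad/s; magnitude 5.8153 rad/s.

5.82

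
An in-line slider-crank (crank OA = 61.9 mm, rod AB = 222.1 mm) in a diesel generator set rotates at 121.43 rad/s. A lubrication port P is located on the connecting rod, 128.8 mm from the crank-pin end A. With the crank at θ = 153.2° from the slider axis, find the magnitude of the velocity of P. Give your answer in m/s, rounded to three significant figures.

4.04

ω = 121.4 rad/s.  Crank-pin speed |V_A| = rω = 7.5165 m/s, perpendicular to OA.
Rod angle: sinφ = −(r/L) sinθ ⇒ φ = -7.219°; ω_rod = −rω cosθ/√(L²−r²sin²θ) = +30.449 rad/s.
V_P = V_A + ω_rod × AP, with AP = 0.1288 m along the rod.
Components: V_Px = −rω sinθ − a·ω_rod·sinφ = -2.8962 m/s;  V_Py = rω cosθ + a·ω_rod·cosφ = -2.8184 m/s.
|V_P| = √(V_Px² + V_Py²) = 4.0412 m/s.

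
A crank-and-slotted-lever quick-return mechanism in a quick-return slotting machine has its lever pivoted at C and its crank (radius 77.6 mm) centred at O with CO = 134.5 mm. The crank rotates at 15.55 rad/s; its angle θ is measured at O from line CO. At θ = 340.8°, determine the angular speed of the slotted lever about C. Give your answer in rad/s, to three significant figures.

5.63

ω = 15.55 rad/s
Crank pin A relative to C: A = (d + r cosθ, r sinθ); lever angle φ = atan2(r sinθ, d + r cosθ).
Differentiating tanφ: φ̇ = rω(d cosθ + r)/(d² + r² + 2dr cosθ).
d² + r² + 2dr cosθ = |CA|² = 0.0438253 m²;  d cosθ + r = +0.20462 m.
|ω_lever| = |0.0776·15.55·+0.20462| / 0.0438253 = 5.6339 rad/s.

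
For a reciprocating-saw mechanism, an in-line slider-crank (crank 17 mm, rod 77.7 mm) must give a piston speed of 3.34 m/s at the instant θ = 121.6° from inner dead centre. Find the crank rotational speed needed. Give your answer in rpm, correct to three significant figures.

2490

For an in-line slider-crank, |v_piston| = rω|sinθ|·[1 + r cosθ/√(L² − r² sin²θ)].
With r = 0.017 m, L = 0.0777 m, θ = 121.6°: the bracketed kinematic factor |dx/dθ| = 0.01279 m.
ω = v/|dx/dθ| = 3.34/0.01279 = 261.15 rad/s.
N = 60ω/(2π) = 2493.8 rpm.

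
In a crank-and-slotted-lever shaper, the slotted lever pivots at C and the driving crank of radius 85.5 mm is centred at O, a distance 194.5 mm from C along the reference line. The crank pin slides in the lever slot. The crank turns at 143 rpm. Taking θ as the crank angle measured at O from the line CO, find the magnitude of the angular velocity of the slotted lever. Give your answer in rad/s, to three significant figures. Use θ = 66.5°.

3.57

ω = 14.97 rad/s (from 143 rpm).
Crank pin A relative to C: A = (d + r cosθ, r sinθ); lever angle φ = atan2(r sinθ, d + r cosθ).
Differentiating tanφ: φ̇ = rω(d cosθ + r)/(d² + r² + 2dr cosθ).
d² + r² + 2dr cosθ = |CA|² = 0.0584027 m²;  d cosθ + r = +0.16306 m.
|ω_lever| = |0.0855·14.97·+0.16306| / 0.0584027 = 3.5747 rad/s.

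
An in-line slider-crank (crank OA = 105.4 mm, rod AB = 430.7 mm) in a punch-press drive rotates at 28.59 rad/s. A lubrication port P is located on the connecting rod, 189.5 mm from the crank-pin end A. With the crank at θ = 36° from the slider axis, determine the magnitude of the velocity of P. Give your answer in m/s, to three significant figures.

2.36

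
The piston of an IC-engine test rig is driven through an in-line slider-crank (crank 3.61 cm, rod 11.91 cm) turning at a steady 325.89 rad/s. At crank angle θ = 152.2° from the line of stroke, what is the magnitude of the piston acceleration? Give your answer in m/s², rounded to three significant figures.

2710

ω = 325.9 rad/s
x(θ) = r cosθ + √(L² − r² sin²θ); with ω constant, a = ω²·d²x/dθ².
d²x/dθ² = −r cosθ − r²(cos2θ)/√u − r⁴ sin²2θ/(4u^{3/2}),  u = L² − r² sin²θ = 0.0139013 m².
Substituting r = 0.0361 m, L = 0.1191 m, θ = 152.2°: d²x/dθ² = +0.025512 m.
a = ω²·d²x/dθ² = (325.9)²·(+0.025512) = +2709.5 m/s²;  |a| = 2709.5 m/s².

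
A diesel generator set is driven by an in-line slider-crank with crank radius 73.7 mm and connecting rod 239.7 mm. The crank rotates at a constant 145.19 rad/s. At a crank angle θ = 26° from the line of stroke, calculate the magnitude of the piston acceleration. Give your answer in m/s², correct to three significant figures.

ω = 145.2 rad/s
x(θ) = r cosθ + √(L² − r² sin²θ); with ω constant, a = ω²·d²x/dθ².
d²x/dθ² = −r cosθ − r²(cos2θ)/√u − r⁴ sin²2θ/(4u^{3/2}),  u = L² − r² sin²θ = 0.0564123 m².
Substituting r = 0.0737 m, L = 0.2397 m, θ = 26°: d²x/dθ² = -0.080663 m.
a = ω²·d²x/dθ² = (145.2)²·(-0.080663) = -1700.4 m/s²;  |a| = 1700.4 m/s².

1700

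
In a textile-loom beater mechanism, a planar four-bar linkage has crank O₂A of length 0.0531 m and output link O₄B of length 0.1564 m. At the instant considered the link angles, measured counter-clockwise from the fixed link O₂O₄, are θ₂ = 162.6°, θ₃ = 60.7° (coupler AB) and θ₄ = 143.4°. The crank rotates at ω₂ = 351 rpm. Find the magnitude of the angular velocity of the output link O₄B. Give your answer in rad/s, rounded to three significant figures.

12.3

ω₂ = 36.76 rad/s (from 351 rpm).
Differentiating the loop-closure r₂e^{iθ₂}+r₃e^{iθ₃}=r₁+r₄e^{iθ₄} gives r₂ω₂e^{iθ₂}+r₃ω₃e^{iθ₃}=r₄ω₄e^{iθ₄}.
Eliminating the other unknown: ω₄ = r₂ω₂ sin(θ₂−θ₃) / [r₄ sin(θ₄−θ₃)].
Numerator sine = +0.97851; denominator sine = +0.99189.
Result = 0.0531·36.76·(+0.97851) / (0.1564·(+0.99189)) = +12.311 rad/s; magnitude 12.311 rad/s.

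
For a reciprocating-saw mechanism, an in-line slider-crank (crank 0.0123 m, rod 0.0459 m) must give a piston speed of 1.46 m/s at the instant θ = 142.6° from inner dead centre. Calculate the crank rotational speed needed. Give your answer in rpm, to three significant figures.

2380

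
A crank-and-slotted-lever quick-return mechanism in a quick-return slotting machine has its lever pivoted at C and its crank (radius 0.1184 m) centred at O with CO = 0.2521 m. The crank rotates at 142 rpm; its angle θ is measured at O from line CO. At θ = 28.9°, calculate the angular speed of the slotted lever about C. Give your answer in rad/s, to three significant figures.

ω = 14.87 rad/s (from 142 rpm).
Crank pin A relative to C: A = (d + r cosθ, r sinθ); lever angle φ = atan2(r sinθ, d + r cosθ).
Differentiating tanφ: φ̇ = rω(d cosθ + r)/(d² + r² + 2dr cosθ).
d² + r² + 2dr cosθ = |CA|² = 0.129836 m²;  d cosθ + r = +0.3391 m.
|ω_lever| = |0.1184·14.87·+0.3391| / 0.129836 = 4.5984 rad/s.

4.60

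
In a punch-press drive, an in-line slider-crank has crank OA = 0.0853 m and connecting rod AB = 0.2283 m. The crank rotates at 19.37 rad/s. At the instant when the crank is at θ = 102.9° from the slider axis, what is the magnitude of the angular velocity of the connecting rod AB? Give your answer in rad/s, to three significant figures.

1.73

ω = 19.37 rad/s
The rod makes angle φ with the slider axis where L sinφ = r sinθ; differentiating, L cosφ·φ̇ = r ω cosθ.
L cosφ = √(L² − r² sin²θ) = 0.21262 m.
|ω_rod| = r ω |cosθ| / √(L² − r² sin²θ) = 0.0853·19.37·0.22325/0.21262 = 1.7349 rad/s.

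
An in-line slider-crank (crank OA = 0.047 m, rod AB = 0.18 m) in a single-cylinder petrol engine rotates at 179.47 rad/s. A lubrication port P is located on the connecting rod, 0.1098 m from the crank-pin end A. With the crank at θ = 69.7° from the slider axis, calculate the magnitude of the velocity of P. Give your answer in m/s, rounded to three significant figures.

ω = 179.5 rad/s.  Crank-pin speed |V_A| = rω = 8.4351 m/s, perpendicular to OA.
Rod angle: sinφ = −(r/L) sinθ ⇒ φ = -14.176°; ω_rod = −rω cosθ/√(L²−r²sin²θ) = -16.769 rad/s.
V_P = V_A + ω_rod × AP, with AP = 0.1098 m along the rod.
Components: V_Px = −rω sinθ − a·ω_rod·sinφ = -8.3621 m/s;  V_Py = rω cosθ + a·ω_rod·cosφ = +1.1413 m/s.
|V_P| = √(V_Px² + V_Py²) = 8.4396 m/s.

8.44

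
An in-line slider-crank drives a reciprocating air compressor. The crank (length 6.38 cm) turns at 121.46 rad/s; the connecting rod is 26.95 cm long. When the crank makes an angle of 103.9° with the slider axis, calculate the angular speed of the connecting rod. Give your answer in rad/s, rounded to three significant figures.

ω = 121.5 rad/s
The rod makes angle φ with the slider axis where L sinφ = r sinθ; differentiating, L cosφ·φ̇ = r ω cosθ.
L cosφ = √(L² − r² sin²θ) = 0.26229 m.
|ω_rod| = r ω |cosθ| / √(L² − r² sin²θ) = 0.0638·121.5·0.24023/0.26229 = 7.0974 rad/s.

7.10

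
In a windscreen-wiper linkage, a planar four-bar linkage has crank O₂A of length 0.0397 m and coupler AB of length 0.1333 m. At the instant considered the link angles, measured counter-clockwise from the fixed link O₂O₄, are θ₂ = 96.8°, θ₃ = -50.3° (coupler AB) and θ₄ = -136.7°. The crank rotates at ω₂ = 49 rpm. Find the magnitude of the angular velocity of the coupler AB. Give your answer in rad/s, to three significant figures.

ω₂ = 5.131 rad/s (from 49 rpm).
Differentiating the loop-closure r₂e^{iθ₂}+r₃e^{iθ₃}=r₁+r₄e^{iθ₄} gives r₂ω₂e^{iθ₂}+r₃ω₃e^{iθ₃}=r₄ω₄e^{iθ₄}.
Eliminating the other unknown: ω₃ = r₂ω₂ sin(θ₄−θ₂) / [r₃ sin(θ₃−θ₄)].
Numerator sine = +0.80386; denominator sine = +0.99803.
Result = 0.0397·5.131·(+0.80386) / (0.1333·(+0.99803)) = +1.2309 rad/s; magnitude 1.2309 rad/s.

1.23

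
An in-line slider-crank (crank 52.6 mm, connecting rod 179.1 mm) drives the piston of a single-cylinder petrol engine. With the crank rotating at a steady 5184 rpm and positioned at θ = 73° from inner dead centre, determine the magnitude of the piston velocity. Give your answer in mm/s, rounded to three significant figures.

ω = 2π·5184/60 = 542.9 rad/s
For an in-line slider-crank, x = r cosθ + √(L² − r² sin²θ), so v = −rω sinθ·[1 + r cosθ/√(L² − r² sin²θ)].
With r = 0.0526 m, L = 0.1791 m, θ = 73°: √(L² − r² sin²θ) = 0.17189 m.
v = −0.0526·542.9·0.95630·[1 + 0.0526·0.29237/0.17189] = -29.75 m/s.
|v| = 29.75 m/s = 29750 mm/s.

29800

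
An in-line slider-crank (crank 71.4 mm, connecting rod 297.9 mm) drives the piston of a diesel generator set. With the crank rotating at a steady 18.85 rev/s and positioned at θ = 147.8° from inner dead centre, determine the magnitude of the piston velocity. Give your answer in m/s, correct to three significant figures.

ω = 2π·18.9 = 118.4 rad/s
For an in-line slider-crank, x = r cosθ + √(L² − r² sin²θ), so v = −rω sinθ·[1 + r cosθ/√(L² − r² sin²θ)].
With r = 0.0714 m, L = 0.2979 m, θ = 147.8°: √(L² − r² sin²θ) = 0.29546 m.
v = −0.0714·118.4·0.53288·[1 + 0.0714·-0.84619/0.29546] = -3.5848 m/s.
|v| = 3.5848 m/s.

3.58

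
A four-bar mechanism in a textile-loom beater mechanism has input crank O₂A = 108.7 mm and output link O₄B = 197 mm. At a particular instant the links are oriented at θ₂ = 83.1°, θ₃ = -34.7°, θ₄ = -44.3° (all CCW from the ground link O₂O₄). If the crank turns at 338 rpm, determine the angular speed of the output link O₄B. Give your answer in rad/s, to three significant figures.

104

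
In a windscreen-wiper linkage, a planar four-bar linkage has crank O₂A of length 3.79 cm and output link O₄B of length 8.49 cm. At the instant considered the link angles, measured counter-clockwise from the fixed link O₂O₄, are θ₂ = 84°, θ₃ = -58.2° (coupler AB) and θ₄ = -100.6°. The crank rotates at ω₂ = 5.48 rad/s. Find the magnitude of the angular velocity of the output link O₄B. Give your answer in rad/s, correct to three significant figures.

ω₂ = 5.48 rad/s
Differentiating the loop-closure r₂e^{iθ₂}+r₃e^{iθ₃}=r₁+r₄e^{iθ₄} gives r₂ω₂e^{iθ₂}+r₃ω₃e^{iθ₃}=r₄ω₄e^{iθ₄}.
Eliminating the other unknown: ω₄ = r₂ω₂ sin(θ₂−θ₃) / [r₄ sin(θ₄−θ₃)].
Numerator sine = +0.61291; denominator sine = -0.67430.
Result = 0.0379·5.48·(+0.61291) / (0.0849·(-0.67430)) = -2.2236 rad/s; magnitude 2.2236 rad/s.

2.22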